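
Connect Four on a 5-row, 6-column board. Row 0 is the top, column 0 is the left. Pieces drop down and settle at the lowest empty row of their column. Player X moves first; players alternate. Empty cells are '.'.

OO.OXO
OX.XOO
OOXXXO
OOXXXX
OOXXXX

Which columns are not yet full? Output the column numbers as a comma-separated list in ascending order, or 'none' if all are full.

Answer: 2

Derivation:
col 0: top cell = 'O' → FULL
col 1: top cell = 'O' → FULL
col 2: top cell = '.' → open
col 3: top cell = 'O' → FULL
col 4: top cell = 'X' → FULL
col 5: top cell = 'O' → FULL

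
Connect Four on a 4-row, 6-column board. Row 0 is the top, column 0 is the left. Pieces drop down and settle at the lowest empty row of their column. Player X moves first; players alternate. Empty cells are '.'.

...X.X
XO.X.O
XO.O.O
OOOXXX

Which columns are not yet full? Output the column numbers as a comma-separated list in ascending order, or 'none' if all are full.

Answer: 0,1,2,4

Derivation:
col 0: top cell = '.' → open
col 1: top cell = '.' → open
col 2: top cell = '.' → open
col 3: top cell = 'X' → FULL
col 4: top cell = '.' → open
col 5: top cell = 'X' → FULL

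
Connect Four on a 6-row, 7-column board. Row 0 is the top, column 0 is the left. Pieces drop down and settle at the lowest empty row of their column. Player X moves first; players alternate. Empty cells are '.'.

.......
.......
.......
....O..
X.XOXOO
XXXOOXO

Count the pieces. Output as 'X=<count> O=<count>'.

X=7 O=7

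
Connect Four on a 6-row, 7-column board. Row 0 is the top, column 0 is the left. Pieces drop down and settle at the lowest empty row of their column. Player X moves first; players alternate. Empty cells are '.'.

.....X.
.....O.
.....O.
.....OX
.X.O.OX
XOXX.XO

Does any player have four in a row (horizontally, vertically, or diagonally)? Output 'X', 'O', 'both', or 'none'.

O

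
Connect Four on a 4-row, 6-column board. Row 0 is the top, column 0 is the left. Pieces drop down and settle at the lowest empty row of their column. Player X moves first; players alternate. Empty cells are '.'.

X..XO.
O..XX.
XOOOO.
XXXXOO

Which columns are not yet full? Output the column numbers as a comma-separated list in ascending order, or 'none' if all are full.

col 0: top cell = 'X' → FULL
col 1: top cell = '.' → open
col 2: top cell = '.' → open
col 3: top cell = 'X' → FULL
col 4: top cell = 'O' → FULL
col 5: top cell = '.' → open

Answer: 1,2,5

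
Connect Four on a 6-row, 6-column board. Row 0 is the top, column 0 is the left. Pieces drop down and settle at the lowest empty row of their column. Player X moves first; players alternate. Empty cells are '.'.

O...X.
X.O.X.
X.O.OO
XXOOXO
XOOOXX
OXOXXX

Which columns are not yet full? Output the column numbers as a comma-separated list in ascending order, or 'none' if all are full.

Answer: 1,2,3,5

Derivation:
col 0: top cell = 'O' → FULL
col 1: top cell = '.' → open
col 2: top cell = '.' → open
col 3: top cell = '.' → open
col 4: top cell = 'X' → FULL
col 5: top cell = '.' → open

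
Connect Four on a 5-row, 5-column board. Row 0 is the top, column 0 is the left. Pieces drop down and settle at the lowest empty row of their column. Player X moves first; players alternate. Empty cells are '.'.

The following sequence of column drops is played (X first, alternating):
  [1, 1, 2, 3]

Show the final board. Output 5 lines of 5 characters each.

Answer: .....
.....
.....
.O...
.XXO.

Derivation:
Move 1: X drops in col 1, lands at row 4
Move 2: O drops in col 1, lands at row 3
Move 3: X drops in col 2, lands at row 4
Move 4: O drops in col 3, lands at row 4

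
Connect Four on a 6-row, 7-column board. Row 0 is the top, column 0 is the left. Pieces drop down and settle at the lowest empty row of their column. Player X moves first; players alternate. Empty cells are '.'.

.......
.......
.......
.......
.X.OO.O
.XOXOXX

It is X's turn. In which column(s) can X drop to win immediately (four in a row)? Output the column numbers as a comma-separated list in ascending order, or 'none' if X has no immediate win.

col 0: drop X → no win
col 1: drop X → no win
col 2: drop X → no win
col 3: drop X → no win
col 4: drop X → no win
col 5: drop X → no win
col 6: drop X → no win

Answer: none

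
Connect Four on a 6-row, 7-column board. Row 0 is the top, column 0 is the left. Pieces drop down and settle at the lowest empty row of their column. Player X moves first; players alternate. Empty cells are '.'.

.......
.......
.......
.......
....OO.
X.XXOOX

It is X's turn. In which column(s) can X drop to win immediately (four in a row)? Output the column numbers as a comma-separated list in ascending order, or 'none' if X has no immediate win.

Answer: 1

Derivation:
col 0: drop X → no win
col 1: drop X → WIN!
col 2: drop X → no win
col 3: drop X → no win
col 4: drop X → no win
col 5: drop X → no win
col 6: drop X → no win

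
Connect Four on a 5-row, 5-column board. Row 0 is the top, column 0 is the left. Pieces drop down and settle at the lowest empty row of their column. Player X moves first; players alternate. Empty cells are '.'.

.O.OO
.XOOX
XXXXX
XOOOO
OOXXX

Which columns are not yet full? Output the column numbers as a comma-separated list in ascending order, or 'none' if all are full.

col 0: top cell = '.' → open
col 1: top cell = 'O' → FULL
col 2: top cell = '.' → open
col 3: top cell = 'O' → FULL
col 4: top cell = 'O' → FULL

Answer: 0,2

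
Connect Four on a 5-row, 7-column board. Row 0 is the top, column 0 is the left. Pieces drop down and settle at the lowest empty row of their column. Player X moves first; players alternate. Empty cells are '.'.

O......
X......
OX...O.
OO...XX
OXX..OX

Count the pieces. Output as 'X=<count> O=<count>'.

X=7 O=7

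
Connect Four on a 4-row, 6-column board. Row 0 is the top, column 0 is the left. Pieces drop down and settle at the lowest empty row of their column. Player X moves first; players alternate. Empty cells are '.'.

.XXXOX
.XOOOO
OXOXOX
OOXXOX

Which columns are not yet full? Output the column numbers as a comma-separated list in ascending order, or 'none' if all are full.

col 0: top cell = '.' → open
col 1: top cell = 'X' → FULL
col 2: top cell = 'X' → FULL
col 3: top cell = 'X' → FULL
col 4: top cell = 'O' → FULL
col 5: top cell = 'X' → FULL

Answer: 0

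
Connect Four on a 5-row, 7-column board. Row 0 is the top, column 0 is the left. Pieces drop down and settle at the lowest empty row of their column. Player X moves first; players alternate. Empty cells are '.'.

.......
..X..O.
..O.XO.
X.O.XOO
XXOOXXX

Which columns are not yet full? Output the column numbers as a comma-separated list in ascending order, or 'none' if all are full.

Answer: 0,1,2,3,4,5,6

Derivation:
col 0: top cell = '.' → open
col 1: top cell = '.' → open
col 2: top cell = '.' → open
col 3: top cell = '.' → open
col 4: top cell = '.' → open
col 5: top cell = '.' → open
col 6: top cell = '.' → open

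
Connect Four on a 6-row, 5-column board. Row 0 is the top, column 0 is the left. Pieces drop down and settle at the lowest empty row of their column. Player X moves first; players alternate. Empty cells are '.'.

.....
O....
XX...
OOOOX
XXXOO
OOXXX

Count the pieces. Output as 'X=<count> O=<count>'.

X=9 O=9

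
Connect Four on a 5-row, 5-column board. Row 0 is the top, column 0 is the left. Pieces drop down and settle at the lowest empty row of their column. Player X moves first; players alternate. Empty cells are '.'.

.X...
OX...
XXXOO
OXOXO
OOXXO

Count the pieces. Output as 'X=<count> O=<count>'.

X=9 O=9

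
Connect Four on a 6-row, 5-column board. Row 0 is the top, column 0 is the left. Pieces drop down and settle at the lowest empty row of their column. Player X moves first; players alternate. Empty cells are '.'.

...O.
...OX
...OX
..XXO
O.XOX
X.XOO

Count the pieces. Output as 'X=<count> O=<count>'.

X=8 O=8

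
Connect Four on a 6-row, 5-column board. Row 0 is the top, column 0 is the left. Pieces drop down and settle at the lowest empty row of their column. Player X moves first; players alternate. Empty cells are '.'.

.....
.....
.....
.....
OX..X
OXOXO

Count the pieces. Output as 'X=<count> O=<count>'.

X=4 O=4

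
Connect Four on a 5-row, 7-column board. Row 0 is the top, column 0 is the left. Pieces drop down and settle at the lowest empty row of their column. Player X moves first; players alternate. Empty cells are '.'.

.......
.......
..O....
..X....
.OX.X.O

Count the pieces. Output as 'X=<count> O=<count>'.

X=3 O=3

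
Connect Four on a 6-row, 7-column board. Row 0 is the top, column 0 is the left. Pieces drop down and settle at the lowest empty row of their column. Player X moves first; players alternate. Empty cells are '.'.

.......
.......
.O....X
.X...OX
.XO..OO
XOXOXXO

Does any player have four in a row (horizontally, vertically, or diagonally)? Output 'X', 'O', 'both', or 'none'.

none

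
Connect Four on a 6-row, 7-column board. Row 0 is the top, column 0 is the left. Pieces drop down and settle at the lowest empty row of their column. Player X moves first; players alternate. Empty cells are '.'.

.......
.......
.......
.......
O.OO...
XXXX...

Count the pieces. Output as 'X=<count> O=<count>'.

X=4 O=3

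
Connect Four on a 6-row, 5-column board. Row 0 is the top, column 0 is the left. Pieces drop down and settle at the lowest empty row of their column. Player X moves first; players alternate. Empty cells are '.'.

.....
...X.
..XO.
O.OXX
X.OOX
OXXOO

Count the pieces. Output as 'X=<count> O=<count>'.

X=8 O=8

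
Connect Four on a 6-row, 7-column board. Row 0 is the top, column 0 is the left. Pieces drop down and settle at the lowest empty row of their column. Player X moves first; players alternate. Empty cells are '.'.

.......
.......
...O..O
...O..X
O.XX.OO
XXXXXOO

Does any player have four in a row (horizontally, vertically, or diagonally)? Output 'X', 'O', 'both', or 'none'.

X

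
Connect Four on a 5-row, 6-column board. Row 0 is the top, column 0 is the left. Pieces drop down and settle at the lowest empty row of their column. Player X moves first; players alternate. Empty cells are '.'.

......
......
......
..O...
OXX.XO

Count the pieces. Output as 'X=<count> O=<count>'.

X=3 O=3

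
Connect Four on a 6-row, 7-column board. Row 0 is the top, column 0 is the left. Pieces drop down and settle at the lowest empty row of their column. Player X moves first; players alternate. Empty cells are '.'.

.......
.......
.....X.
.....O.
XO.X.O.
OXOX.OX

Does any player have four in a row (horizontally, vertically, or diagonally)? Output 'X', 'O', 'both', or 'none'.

none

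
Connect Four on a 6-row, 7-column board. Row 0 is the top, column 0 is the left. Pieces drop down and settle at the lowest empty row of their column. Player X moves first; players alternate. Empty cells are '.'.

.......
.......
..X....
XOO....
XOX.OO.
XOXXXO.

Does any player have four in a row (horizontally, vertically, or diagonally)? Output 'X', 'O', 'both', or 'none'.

none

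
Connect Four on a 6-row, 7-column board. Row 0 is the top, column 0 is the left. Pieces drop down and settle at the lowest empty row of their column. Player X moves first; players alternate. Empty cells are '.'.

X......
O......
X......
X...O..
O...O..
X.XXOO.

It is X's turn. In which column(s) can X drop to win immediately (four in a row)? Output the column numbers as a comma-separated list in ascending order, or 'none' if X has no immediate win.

Answer: 1

Derivation:
col 1: drop X → WIN!
col 2: drop X → no win
col 3: drop X → no win
col 4: drop X → no win
col 5: drop X → no win
col 6: drop X → no win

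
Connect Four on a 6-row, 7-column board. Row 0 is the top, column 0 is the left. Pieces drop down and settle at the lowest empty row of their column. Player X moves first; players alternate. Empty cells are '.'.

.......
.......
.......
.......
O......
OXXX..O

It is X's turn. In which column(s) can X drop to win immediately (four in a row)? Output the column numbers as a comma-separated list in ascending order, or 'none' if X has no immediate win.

col 0: drop X → no win
col 1: drop X → no win
col 2: drop X → no win
col 3: drop X → no win
col 4: drop X → WIN!
col 5: drop X → no win
col 6: drop X → no win

Answer: 4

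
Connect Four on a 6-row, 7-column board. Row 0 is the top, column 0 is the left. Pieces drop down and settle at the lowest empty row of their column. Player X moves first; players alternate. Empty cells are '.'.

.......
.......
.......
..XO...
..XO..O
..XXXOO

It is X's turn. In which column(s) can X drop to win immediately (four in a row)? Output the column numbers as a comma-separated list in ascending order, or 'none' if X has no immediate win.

Answer: 1,2

Derivation:
col 0: drop X → no win
col 1: drop X → WIN!
col 2: drop X → WIN!
col 3: drop X → no win
col 4: drop X → no win
col 5: drop X → no win
col 6: drop X → no win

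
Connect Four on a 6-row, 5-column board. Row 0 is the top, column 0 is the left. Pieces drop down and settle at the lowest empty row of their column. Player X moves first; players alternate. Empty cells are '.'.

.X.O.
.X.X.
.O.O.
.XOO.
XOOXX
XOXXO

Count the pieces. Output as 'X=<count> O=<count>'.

X=10 O=9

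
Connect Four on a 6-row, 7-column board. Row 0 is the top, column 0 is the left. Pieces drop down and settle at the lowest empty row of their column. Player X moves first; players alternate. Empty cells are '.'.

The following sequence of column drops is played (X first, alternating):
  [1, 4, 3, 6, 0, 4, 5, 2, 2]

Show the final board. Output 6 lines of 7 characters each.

Move 1: X drops in col 1, lands at row 5
Move 2: O drops in col 4, lands at row 5
Move 3: X drops in col 3, lands at row 5
Move 4: O drops in col 6, lands at row 5
Move 5: X drops in col 0, lands at row 5
Move 6: O drops in col 4, lands at row 4
Move 7: X drops in col 5, lands at row 5
Move 8: O drops in col 2, lands at row 5
Move 9: X drops in col 2, lands at row 4

Answer: .......
.......
.......
.......
..X.O..
XXOXOXO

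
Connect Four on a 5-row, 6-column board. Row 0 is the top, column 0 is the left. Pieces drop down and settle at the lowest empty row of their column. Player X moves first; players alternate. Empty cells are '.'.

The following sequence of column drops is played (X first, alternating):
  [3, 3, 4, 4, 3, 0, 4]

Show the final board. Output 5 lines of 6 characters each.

Move 1: X drops in col 3, lands at row 4
Move 2: O drops in col 3, lands at row 3
Move 3: X drops in col 4, lands at row 4
Move 4: O drops in col 4, lands at row 3
Move 5: X drops in col 3, lands at row 2
Move 6: O drops in col 0, lands at row 4
Move 7: X drops in col 4, lands at row 2

Answer: ......
......
...XX.
...OO.
O..XX.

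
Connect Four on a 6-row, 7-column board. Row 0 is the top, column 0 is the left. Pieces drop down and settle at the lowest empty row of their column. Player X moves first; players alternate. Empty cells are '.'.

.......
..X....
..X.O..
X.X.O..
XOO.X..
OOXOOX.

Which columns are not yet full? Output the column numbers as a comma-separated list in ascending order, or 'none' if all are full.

Answer: 0,1,2,3,4,5,6

Derivation:
col 0: top cell = '.' → open
col 1: top cell = '.' → open
col 2: top cell = '.' → open
col 3: top cell = '.' → open
col 4: top cell = '.' → open
col 5: top cell = '.' → open
col 6: top cell = '.' → open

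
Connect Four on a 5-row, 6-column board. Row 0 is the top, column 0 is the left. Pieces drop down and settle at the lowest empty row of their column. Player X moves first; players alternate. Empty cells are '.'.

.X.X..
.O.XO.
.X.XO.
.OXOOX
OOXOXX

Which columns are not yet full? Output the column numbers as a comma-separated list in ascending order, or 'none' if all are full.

col 0: top cell = '.' → open
col 1: top cell = 'X' → FULL
col 2: top cell = '.' → open
col 3: top cell = 'X' → FULL
col 4: top cell = '.' → open
col 5: top cell = '.' → open

Answer: 0,2,4,5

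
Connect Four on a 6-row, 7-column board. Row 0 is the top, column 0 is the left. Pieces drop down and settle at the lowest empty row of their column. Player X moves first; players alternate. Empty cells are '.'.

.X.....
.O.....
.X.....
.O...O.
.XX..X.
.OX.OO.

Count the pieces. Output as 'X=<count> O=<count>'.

X=6 O=6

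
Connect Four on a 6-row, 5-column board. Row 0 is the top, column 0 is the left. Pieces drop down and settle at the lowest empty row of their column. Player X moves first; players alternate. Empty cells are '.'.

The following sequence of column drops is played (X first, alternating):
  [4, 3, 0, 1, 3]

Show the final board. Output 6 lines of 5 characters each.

Move 1: X drops in col 4, lands at row 5
Move 2: O drops in col 3, lands at row 5
Move 3: X drops in col 0, lands at row 5
Move 4: O drops in col 1, lands at row 5
Move 5: X drops in col 3, lands at row 4

Answer: .....
.....
.....
.....
...X.
XO.OX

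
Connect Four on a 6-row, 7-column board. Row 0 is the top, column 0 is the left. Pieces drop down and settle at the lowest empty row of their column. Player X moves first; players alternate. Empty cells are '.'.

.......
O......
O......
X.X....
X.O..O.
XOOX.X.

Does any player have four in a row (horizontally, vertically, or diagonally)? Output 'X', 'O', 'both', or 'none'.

none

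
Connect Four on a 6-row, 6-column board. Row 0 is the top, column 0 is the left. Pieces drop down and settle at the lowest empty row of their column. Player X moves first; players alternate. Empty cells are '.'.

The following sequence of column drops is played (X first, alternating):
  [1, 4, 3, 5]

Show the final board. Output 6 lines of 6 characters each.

Answer: ......
......
......
......
......
.X.XOO

Derivation:
Move 1: X drops in col 1, lands at row 5
Move 2: O drops in col 4, lands at row 5
Move 3: X drops in col 3, lands at row 5
Move 4: O drops in col 5, lands at row 5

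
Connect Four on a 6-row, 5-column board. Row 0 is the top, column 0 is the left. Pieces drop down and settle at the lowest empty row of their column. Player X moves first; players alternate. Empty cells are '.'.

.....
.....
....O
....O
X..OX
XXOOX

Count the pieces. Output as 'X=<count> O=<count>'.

X=5 O=5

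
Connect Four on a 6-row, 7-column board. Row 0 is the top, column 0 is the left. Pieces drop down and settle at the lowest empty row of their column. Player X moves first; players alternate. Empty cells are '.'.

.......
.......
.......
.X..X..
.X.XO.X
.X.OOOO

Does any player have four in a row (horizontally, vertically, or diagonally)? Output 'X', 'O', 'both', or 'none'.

O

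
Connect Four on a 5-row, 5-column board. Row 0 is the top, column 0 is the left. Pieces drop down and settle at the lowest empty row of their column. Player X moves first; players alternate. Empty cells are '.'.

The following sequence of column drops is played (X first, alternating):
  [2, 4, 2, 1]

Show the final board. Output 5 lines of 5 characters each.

Answer: .....
.....
.....
..X..
.OX.O

Derivation:
Move 1: X drops in col 2, lands at row 4
Move 2: O drops in col 4, lands at row 4
Move 3: X drops in col 2, lands at row 3
Move 4: O drops in col 1, lands at row 4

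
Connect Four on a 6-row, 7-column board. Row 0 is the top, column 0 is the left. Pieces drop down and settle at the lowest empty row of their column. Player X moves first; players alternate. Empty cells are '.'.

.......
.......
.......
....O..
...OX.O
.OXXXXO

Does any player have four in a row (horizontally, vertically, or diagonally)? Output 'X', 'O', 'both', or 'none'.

X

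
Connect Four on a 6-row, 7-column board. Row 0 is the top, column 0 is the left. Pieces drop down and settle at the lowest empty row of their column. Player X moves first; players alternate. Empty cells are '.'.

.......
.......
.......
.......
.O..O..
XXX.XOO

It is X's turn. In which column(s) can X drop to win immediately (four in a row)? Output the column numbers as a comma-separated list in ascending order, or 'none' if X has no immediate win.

col 0: drop X → no win
col 1: drop X → no win
col 2: drop X → no win
col 3: drop X → WIN!
col 4: drop X → no win
col 5: drop X → no win
col 6: drop X → no win

Answer: 3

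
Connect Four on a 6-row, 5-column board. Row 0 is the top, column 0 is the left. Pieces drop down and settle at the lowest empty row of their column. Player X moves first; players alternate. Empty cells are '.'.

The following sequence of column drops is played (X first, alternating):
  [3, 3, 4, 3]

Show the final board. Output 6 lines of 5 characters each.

Answer: .....
.....
.....
...O.
...O.
...XX

Derivation:
Move 1: X drops in col 3, lands at row 5
Move 2: O drops in col 3, lands at row 4
Move 3: X drops in col 4, lands at row 5
Move 4: O drops in col 3, lands at row 3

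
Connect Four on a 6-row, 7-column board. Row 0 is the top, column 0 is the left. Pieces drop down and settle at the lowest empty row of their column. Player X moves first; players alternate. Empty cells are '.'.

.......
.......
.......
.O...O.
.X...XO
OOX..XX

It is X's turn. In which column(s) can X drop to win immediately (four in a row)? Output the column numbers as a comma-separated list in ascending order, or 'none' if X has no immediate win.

col 0: drop X → no win
col 1: drop X → no win
col 2: drop X → no win
col 3: drop X → no win
col 4: drop X → no win
col 5: drop X → no win
col 6: drop X → no win

Answer: none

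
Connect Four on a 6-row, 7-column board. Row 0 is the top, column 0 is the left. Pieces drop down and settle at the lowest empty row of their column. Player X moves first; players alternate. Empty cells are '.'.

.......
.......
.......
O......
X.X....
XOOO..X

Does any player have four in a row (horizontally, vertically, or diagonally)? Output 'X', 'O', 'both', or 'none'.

none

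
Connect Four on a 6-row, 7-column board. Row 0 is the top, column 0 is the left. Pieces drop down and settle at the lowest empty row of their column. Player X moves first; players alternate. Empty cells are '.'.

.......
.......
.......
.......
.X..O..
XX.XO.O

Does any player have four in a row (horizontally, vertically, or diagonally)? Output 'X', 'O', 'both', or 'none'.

none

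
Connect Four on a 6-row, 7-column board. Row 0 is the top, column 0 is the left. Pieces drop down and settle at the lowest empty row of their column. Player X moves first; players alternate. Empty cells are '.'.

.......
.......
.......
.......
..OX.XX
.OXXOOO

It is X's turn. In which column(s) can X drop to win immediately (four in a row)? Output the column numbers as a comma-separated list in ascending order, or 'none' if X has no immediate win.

Answer: 4

Derivation:
col 0: drop X → no win
col 1: drop X → no win
col 2: drop X → no win
col 3: drop X → no win
col 4: drop X → WIN!
col 5: drop X → no win
col 6: drop X → no win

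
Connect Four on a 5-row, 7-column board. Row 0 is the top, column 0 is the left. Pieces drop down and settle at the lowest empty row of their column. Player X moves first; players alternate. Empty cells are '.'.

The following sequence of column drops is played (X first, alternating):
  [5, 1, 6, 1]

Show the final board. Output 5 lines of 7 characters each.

Move 1: X drops in col 5, lands at row 4
Move 2: O drops in col 1, lands at row 4
Move 3: X drops in col 6, lands at row 4
Move 4: O drops in col 1, lands at row 3

Answer: .......
.......
.......
.O.....
.O...XX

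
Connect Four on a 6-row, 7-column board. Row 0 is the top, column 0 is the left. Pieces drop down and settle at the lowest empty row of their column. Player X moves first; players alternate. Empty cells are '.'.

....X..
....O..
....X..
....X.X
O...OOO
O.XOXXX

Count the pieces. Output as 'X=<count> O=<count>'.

X=8 O=7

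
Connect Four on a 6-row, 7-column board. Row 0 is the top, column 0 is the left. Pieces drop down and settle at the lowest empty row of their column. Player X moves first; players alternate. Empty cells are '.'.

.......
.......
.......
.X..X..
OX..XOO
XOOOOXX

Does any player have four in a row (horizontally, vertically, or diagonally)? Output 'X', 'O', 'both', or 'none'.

O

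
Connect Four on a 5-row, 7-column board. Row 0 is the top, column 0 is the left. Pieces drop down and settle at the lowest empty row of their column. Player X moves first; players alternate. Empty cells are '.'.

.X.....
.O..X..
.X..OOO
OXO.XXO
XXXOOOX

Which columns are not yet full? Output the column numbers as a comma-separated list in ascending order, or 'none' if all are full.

Answer: 0,2,3,4,5,6

Derivation:
col 0: top cell = '.' → open
col 1: top cell = 'X' → FULL
col 2: top cell = '.' → open
col 3: top cell = '.' → open
col 4: top cell = '.' → open
col 5: top cell = '.' → open
col 6: top cell = '.' → open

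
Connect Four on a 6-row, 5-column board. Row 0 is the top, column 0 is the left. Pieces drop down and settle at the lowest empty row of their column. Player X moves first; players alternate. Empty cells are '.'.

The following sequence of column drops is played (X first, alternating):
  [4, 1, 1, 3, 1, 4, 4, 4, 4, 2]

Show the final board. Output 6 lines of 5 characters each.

Answer: .....
....X
....O
.X..X
.X..O
.OOOX

Derivation:
Move 1: X drops in col 4, lands at row 5
Move 2: O drops in col 1, lands at row 5
Move 3: X drops in col 1, lands at row 4
Move 4: O drops in col 3, lands at row 5
Move 5: X drops in col 1, lands at row 3
Move 6: O drops in col 4, lands at row 4
Move 7: X drops in col 4, lands at row 3
Move 8: O drops in col 4, lands at row 2
Move 9: X drops in col 4, lands at row 1
Move 10: O drops in col 2, lands at row 5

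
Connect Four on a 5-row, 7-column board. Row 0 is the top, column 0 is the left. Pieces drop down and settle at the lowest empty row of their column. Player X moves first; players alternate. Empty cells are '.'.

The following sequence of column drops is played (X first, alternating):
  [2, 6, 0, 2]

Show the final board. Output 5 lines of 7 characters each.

Answer: .......
.......
.......
..O....
X.X...O

Derivation:
Move 1: X drops in col 2, lands at row 4
Move 2: O drops in col 6, lands at row 4
Move 3: X drops in col 0, lands at row 4
Move 4: O drops in col 2, lands at row 3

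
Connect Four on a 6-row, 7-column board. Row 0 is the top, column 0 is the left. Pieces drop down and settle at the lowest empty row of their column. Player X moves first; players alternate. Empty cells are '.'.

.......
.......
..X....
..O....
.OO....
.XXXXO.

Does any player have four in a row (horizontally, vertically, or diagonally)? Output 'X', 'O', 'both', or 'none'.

X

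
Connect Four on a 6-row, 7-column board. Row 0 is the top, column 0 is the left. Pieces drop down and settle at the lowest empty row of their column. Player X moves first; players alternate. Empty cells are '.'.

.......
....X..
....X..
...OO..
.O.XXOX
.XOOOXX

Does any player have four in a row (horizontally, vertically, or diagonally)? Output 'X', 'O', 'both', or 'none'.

none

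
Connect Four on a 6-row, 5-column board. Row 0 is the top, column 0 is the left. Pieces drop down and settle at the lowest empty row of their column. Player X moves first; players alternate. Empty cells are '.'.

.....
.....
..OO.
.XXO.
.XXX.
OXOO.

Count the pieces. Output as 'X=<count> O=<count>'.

X=6 O=6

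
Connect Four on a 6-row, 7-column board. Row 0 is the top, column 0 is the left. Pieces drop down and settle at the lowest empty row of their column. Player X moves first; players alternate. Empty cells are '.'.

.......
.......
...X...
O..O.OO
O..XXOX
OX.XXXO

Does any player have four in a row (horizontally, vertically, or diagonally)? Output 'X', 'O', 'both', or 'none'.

none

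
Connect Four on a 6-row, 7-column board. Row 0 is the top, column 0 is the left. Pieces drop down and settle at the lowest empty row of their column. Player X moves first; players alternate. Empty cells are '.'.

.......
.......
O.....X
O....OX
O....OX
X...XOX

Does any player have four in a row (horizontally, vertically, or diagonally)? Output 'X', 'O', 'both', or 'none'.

X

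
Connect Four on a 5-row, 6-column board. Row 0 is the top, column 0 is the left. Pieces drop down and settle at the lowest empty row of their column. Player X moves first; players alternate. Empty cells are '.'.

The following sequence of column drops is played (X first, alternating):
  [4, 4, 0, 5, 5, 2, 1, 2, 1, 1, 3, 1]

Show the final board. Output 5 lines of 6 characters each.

Answer: ......
.O....
.O....
.XO.OX
XXOXXO

Derivation:
Move 1: X drops in col 4, lands at row 4
Move 2: O drops in col 4, lands at row 3
Move 3: X drops in col 0, lands at row 4
Move 4: O drops in col 5, lands at row 4
Move 5: X drops in col 5, lands at row 3
Move 6: O drops in col 2, lands at row 4
Move 7: X drops in col 1, lands at row 4
Move 8: O drops in col 2, lands at row 3
Move 9: X drops in col 1, lands at row 3
Move 10: O drops in col 1, lands at row 2
Move 11: X drops in col 3, lands at row 4
Move 12: O drops in col 1, lands at row 1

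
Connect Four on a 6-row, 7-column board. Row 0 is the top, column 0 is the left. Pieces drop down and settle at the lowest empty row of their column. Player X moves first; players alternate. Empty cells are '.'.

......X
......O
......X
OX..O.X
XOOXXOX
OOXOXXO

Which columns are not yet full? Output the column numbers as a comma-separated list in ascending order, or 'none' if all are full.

col 0: top cell = '.' → open
col 1: top cell = '.' → open
col 2: top cell = '.' → open
col 3: top cell = '.' → open
col 4: top cell = '.' → open
col 5: top cell = '.' → open
col 6: top cell = 'X' → FULL

Answer: 0,1,2,3,4,5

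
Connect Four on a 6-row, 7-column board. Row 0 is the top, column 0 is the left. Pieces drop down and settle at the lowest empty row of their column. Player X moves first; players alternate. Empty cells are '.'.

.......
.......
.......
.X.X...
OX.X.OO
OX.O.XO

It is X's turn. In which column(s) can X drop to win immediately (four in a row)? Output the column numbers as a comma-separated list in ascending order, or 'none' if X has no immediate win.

col 0: drop X → no win
col 1: drop X → WIN!
col 2: drop X → no win
col 3: drop X → no win
col 4: drop X → no win
col 5: drop X → no win
col 6: drop X → no win

Answer: 1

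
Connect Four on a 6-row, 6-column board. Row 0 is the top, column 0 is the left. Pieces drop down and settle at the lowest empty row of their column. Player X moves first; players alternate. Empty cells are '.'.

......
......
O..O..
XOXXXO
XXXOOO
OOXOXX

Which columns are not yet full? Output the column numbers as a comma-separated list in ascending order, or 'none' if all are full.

col 0: top cell = '.' → open
col 1: top cell = '.' → open
col 2: top cell = '.' → open
col 3: top cell = '.' → open
col 4: top cell = '.' → open
col 5: top cell = '.' → open

Answer: 0,1,2,3,4,5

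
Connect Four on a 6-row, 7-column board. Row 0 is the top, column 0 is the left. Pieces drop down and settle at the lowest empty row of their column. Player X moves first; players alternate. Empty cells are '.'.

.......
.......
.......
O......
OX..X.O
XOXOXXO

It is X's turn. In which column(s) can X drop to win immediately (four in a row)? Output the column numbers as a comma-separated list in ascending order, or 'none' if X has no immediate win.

Answer: none

Derivation:
col 0: drop X → no win
col 1: drop X → no win
col 2: drop X → no win
col 3: drop X → no win
col 4: drop X → no win
col 5: drop X → no win
col 6: drop X → no win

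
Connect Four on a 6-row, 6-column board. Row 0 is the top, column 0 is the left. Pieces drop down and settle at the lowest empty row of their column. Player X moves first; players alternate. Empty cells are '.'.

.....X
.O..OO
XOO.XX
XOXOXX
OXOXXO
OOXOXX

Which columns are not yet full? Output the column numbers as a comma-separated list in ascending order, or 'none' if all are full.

col 0: top cell = '.' → open
col 1: top cell = '.' → open
col 2: top cell = '.' → open
col 3: top cell = '.' → open
col 4: top cell = '.' → open
col 5: top cell = 'X' → FULL

Answer: 0,1,2,3,4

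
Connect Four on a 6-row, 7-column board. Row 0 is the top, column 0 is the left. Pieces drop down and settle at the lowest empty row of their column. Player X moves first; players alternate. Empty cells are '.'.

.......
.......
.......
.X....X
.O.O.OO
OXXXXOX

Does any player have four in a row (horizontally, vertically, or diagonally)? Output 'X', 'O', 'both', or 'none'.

X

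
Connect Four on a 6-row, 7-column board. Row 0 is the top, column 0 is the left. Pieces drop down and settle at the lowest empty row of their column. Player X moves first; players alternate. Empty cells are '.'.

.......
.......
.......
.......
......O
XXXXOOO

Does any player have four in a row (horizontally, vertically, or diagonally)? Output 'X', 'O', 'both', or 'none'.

X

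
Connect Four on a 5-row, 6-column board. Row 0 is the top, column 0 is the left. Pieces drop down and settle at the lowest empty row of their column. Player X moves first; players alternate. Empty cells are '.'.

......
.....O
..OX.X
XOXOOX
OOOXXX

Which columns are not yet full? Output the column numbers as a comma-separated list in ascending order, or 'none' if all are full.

col 0: top cell = '.' → open
col 1: top cell = '.' → open
col 2: top cell = '.' → open
col 3: top cell = '.' → open
col 4: top cell = '.' → open
col 5: top cell = '.' → open

Answer: 0,1,2,3,4,5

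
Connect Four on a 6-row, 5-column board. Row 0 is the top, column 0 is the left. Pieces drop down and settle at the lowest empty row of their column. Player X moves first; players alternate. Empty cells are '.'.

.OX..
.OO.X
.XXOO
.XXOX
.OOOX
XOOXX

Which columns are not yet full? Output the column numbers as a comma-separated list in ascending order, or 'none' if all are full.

Answer: 0,3,4

Derivation:
col 0: top cell = '.' → open
col 1: top cell = 'O' → FULL
col 2: top cell = 'X' → FULL
col 3: top cell = '.' → open
col 4: top cell = '.' → open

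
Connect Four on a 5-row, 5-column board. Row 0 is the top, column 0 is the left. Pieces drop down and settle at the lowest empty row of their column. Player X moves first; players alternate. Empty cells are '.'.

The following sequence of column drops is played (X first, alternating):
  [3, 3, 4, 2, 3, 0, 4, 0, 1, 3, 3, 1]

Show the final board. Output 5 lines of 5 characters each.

Move 1: X drops in col 3, lands at row 4
Move 2: O drops in col 3, lands at row 3
Move 3: X drops in col 4, lands at row 4
Move 4: O drops in col 2, lands at row 4
Move 5: X drops in col 3, lands at row 2
Move 6: O drops in col 0, lands at row 4
Move 7: X drops in col 4, lands at row 3
Move 8: O drops in col 0, lands at row 3
Move 9: X drops in col 1, lands at row 4
Move 10: O drops in col 3, lands at row 1
Move 11: X drops in col 3, lands at row 0
Move 12: O drops in col 1, lands at row 3

Answer: ...X.
...O.
...X.
OO.OX
OXOXX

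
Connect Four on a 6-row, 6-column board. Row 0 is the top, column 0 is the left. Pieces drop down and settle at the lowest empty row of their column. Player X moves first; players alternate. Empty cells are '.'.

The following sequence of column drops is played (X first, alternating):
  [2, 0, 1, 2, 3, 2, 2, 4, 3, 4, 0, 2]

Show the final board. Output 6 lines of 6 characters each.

Move 1: X drops in col 2, lands at row 5
Move 2: O drops in col 0, lands at row 5
Move 3: X drops in col 1, lands at row 5
Move 4: O drops in col 2, lands at row 4
Move 5: X drops in col 3, lands at row 5
Move 6: O drops in col 2, lands at row 3
Move 7: X drops in col 2, lands at row 2
Move 8: O drops in col 4, lands at row 5
Move 9: X drops in col 3, lands at row 4
Move 10: O drops in col 4, lands at row 4
Move 11: X drops in col 0, lands at row 4
Move 12: O drops in col 2, lands at row 1

Answer: ......
..O...
..X...
..O...
X.OXO.
OXXXO.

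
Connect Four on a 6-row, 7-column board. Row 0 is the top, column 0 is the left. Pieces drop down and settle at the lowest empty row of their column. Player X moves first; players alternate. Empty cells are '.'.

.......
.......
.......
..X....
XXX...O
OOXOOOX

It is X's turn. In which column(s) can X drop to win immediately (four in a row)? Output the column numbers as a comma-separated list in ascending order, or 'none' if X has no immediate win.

col 0: drop X → no win
col 1: drop X → no win
col 2: drop X → WIN!
col 3: drop X → WIN!
col 4: drop X → no win
col 5: drop X → no win
col 6: drop X → no win

Answer: 2,3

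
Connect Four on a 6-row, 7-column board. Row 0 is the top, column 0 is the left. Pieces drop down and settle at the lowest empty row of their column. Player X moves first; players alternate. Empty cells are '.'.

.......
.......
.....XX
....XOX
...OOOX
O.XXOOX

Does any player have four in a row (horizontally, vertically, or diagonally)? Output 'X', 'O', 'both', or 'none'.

X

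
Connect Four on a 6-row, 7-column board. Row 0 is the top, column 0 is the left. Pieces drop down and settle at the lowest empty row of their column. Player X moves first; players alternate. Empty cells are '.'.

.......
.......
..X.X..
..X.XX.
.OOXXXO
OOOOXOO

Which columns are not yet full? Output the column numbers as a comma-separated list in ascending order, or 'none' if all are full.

col 0: top cell = '.' → open
col 1: top cell = '.' → open
col 2: top cell = '.' → open
col 3: top cell = '.' → open
col 4: top cell = '.' → open
col 5: top cell = '.' → open
col 6: top cell = '.' → open

Answer: 0,1,2,3,4,5,6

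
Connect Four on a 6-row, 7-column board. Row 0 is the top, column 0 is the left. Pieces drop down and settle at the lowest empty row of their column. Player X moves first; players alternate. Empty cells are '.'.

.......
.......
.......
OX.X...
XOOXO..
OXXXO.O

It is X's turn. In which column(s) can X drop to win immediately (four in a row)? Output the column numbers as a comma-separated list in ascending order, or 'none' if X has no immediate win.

col 0: drop X → no win
col 1: drop X → no win
col 2: drop X → no win
col 3: drop X → WIN!
col 4: drop X → no win
col 5: drop X → no win
col 6: drop X → no win

Answer: 3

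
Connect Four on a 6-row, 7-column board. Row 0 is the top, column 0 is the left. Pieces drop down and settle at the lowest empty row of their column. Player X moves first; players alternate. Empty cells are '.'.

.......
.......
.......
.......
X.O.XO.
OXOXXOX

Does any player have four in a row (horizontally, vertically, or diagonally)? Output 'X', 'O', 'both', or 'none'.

none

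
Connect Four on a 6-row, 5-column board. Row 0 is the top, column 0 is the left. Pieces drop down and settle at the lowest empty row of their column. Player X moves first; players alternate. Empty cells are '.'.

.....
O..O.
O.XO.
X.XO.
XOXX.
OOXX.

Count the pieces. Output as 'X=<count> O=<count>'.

X=8 O=8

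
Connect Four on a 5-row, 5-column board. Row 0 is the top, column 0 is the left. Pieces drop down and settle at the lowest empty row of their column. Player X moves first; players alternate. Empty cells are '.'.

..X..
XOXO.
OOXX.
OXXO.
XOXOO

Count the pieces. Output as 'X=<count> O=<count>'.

X=9 O=9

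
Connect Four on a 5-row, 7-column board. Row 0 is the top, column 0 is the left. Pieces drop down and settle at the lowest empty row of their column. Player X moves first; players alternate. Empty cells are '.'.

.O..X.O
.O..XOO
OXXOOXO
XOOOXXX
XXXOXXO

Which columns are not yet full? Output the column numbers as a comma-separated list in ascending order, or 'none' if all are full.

col 0: top cell = '.' → open
col 1: top cell = 'O' → FULL
col 2: top cell = '.' → open
col 3: top cell = '.' → open
col 4: top cell = 'X' → FULL
col 5: top cell = '.' → open
col 6: top cell = 'O' → FULL

Answer: 0,2,3,5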